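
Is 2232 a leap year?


Rules: divisible by 4 AND (not by 100 OR by 400)
2232 ÷ 4 = 558 exactly → divisible by 4
2232 ÷ 100 = 22 remainder 32 → not divisible by 100
Divisible by 4 but not by 100 → leap year

Yes


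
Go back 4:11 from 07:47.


03:36

Start: 467 minutes from midnight
Subtract: 251 minutes
Remaining: 467 - 251 = 216
Hours: 3, Minutes: 36


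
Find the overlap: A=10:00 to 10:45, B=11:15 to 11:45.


Meeting A: 600-645 (in minutes from midnight)
Meeting B: 675-705
Overlap start = max(600, 675) = 675
Overlap end = min(645, 705) = 645
Overlap = max(0, 645 - 675) = 0 min

0 minutes


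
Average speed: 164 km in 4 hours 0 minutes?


Distance: 164 km
Time: 4 hours
Speed = 164 / 4 = 41.0 km/h

41.0 km/h


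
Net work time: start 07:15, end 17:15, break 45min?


9h 15m (555 minutes)

Total time = (17×60+15) - (7×60+15)
= 1035 - 435 = 600 min
Minus break: 600 - 45 = 555 min
= 9h 15m


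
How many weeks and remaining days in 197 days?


28 weeks 1 days

Weeks: 197 ÷ 7 = 28 remainder 1


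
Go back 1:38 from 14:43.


13:05

Start: 883 minutes from midnight
Subtract: 98 minutes
Remaining: 883 - 98 = 785
Hours: 13, Minutes: 5


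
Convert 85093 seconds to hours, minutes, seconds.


23h 38m 13s

Hours: 85093 ÷ 3600 = 23 remainder 2293
Minutes: 2293 ÷ 60 = 38 remainder 13
Seconds: 13


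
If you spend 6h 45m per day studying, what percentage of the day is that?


Time: 405 minutes
Day: 1440 minutes
Percentage = (405/1440) × 100 ≈ 28.1%

28.1%


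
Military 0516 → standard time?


5:16 AM

Hour: 5
5 < 12 → AM


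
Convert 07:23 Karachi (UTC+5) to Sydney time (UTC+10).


Time difference = UTC+10 - UTC+5 = +5 hours
New hour = (7 + 5) mod 24
= 12 mod 24 = 12
Minutes unchanged → 12:23

12:23


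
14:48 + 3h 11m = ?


Start: 888 minutes from midnight
Add: 191 minutes
Total: 1079 minutes
Hours: 1079 ÷ 60 = 17 remainder 59

17:59


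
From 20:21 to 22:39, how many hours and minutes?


2h 18m

End time in minutes: 22×60 + 39 = 1359
Start time in minutes: 20×60 + 21 = 1221
Difference = 1359 - 1221 = 138 minutes
= 2 hours 18 minutes


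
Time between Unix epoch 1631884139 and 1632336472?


Difference = 1632336472 - 1631884139 = 452333 seconds
In hours: 452333 / 3600 ≈ 125.6
In days: 452333 / 86400 ≈ 5.24

452333 seconds (125.6 hours / 5.24 days)


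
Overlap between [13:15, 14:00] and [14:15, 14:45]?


0 minutes

Meeting A: 795-840 (in minutes from midnight)
Meeting B: 855-885
Overlap start = max(795, 855) = 855
Overlap end = min(840, 885) = 840
Overlap = max(0, 840 - 855) = 0 min


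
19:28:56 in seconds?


Hours: 19 × 3600 = 68400
Minutes: 28 × 60 = 1680
Seconds: 56
Total = 68400 + 1680 + 56 = 70136

70136 seconds


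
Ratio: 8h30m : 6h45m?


34:27 (1.26)

Duration 1: 510 minutes
Duration 2: 405 minutes
Ratio = 510:405
GCD = 15
Simplified = 34:27
As a decimal: 34/27 ≈ 1.26


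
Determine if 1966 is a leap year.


Rules: divisible by 4 AND (not by 100 OR by 400)
1966 ÷ 4 = 491 remainder 2 → not divisible by 4
Not divisible by 4 → not a leap year

No


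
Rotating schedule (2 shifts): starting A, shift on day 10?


Shifts: A, B
Start: A (index 0)
Day 10: (0 + 10 - 1) mod 2
= 9 mod 2
= 1
Index 1 → shift B

Shift B


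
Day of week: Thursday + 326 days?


Start: Thursday (index 3)
(3 + 326) mod 7
= 329 mod 7
= 0
Index 0 → Monday

Monday


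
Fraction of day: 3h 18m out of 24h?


0.1375 (13.75%)

Total minutes: 3×60 + 18 = 198
Day = 24×60 = 1440 minutes
Fraction = 198/1440 = 0.1375
As a percentage: 198/1440 × 100 = 13.75%


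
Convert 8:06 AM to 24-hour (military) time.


08:06

Input: 8:06 AM
AM hour stays: 8


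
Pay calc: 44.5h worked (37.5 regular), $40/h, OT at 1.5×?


Regular: 37.5h × $40 = $1500.00
Overtime: 44.5 - 37.5 = 7.0h
OT pay: 7.0h × $40 × 1.5 = $420.00
Total = $1500.00 + $420.00 = $1920.00

$1920.00


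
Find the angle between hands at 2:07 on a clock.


21.5°

Hour hand = 2×30 + 7×0.5 = 63.5°
Minute hand = 7×6 = 42°
Difference = |63.5 - 42| = 21.5°


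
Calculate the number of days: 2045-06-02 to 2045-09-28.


From June 2, 2045 to September 28, 2045
Rest of June 2045: 30 - 2 = 28
Full months: July 31, August 31
Days into September 2045: 28
Total = 28 + 31 + 31 + 28 = 118 days

118 days


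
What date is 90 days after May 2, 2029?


July 31, 2029

Start: May 2, 2029
Add 90 days
May 2 → June 1: 31 - 2 + 1 = 30 days (90 - 30 = 60 left)
June 1 → July 1: 30 - 1 + 1 = 30 days (60 - 30 = 30 left)
July 1 + 30 = July 31, 2029


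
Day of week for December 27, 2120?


Zeller's congruence:
q=27, m=12, k=20, j=21
h = (27 + ⌊13×13/5⌋ + 20 + ⌊20/4⌋ + ⌊21/4⌋ - 2×21) mod 7
= (27 + 33 + 20 + 5 + 5 - 42) mod 7
= 48 mod 7 = 6
h=6 → Friday

Friday


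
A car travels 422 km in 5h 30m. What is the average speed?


76.7 km/h

Distance: 422 km
Time: 5h 30m = 330 min = 330/60 = 11/2 hours
Speed = 422 ÷ (11/2) = 422 × 2 / 11 = 844/11 ≈ 76.7 km/h


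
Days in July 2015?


31 days

Month: July (month 7)
July has 31 days


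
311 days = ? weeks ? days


Weeks: 311 ÷ 7 = 44 remainder 3

44 weeks 3 days


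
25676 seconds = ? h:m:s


7h 7m 56s

Hours: 25676 ÷ 3600 = 7 remainder 476
Minutes: 476 ÷ 60 = 7 remainder 56
Seconds: 56


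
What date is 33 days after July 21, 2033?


August 23, 2033

Start: July 21, 2033
Add 33 days
July 21 → August 1: 31 - 21 + 1 = 11 days (33 - 11 = 22 left)
August 1 + 22 = August 23, 2033


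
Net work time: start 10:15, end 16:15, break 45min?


5h 15m (315 minutes)

Total time = (16×60+15) - (10×60+15)
= 975 - 615 = 360 min
Minus break: 360 - 45 = 315 min
= 5h 15m


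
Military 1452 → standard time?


Hour: 14
14 - 12 = 2 → PM

2:52 PM


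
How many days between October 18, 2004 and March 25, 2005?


From October 18, 2004 to March 25, 2005
Rest of October 2004: 31 - 18 = 13
Full months: November 30, December 31, January 31, February 2005 28
Days into March 2005: 25
Total = 13 + 30 + 31 + 31 + 28 + 25 = 158 days

158 days


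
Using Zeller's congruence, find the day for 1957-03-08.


Friday

Zeller's congruence:
q=8, m=3, k=57, j=19
h = (8 + ⌊13×4/5⌋ + 57 + ⌊57/4⌋ + ⌊19/4⌋ - 2×19) mod 7
= (8 + 10 + 57 + 14 + 4 - 38) mod 7
= 55 mod 7 = 6
h=6 → Friday


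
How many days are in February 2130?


Month: February (month 2)
February: 28 or 29 (leap year)
2130 leap year? No

28 days


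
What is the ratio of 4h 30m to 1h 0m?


9:2 (4.50)

Duration 1: 270 minutes
Duration 2: 60 minutes
Ratio = 270:60
GCD = 30
Simplified = 9:2
As a decimal: 9/2 = 4.50


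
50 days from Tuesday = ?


Start: Tuesday (index 1)
(1 + 50) mod 7
= 51 mod 7
= 2
Index 2 → Wednesday

Wednesday


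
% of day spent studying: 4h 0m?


Time: 240 minutes
Day: 1440 minutes
Percentage = (240/1440) × 100 ≈ 16.7%

16.7%


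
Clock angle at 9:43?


33.5°

Hour hand = 9×30 + 43×0.5 = 291.5°
Minute hand = 43×6 = 258°
Difference = |291.5 - 258| = 33.5°


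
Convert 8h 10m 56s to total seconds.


Hours: 8 × 3600 = 28800
Minutes: 10 × 60 = 600
Seconds: 56
Total = 28800 + 600 + 56 = 29456

29456 seconds


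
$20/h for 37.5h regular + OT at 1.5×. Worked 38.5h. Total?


Regular: 37.5h × $20 = $750.00
Overtime: 38.5 - 37.5 = 1.0h
OT pay: 1.0h × $20 × 1.5 = $30.00
Total = $750.00 + $30.00 = $780.00

$780.00


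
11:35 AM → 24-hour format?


Input: 11:35 AM
AM hour stays: 11

11:35


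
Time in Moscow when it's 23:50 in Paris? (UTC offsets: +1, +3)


Time difference = UTC+3 - UTC+1 = +2 hours
New hour = (23 + 2) mod 24
= 25 mod 24 = 1
Minutes unchanged → 01:50; 25 ≥ 24 → next day

01:50 (next day)


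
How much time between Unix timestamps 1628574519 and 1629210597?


636078 seconds (176.7 hours / 7.36 days)

Difference = 1629210597 - 1628574519 = 636078 seconds
In hours: 636078 / 3600 ≈ 176.7
In days: 636078 / 86400 ≈ 7.36


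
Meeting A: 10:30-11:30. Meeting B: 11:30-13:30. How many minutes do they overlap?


0 minutes

Meeting A: 630-690 (in minutes from midnight)
Meeting B: 690-810
Overlap start = max(630, 690) = 690
Overlap end = min(690, 810) = 690
Overlap = max(0, 690 - 690) = 0 min


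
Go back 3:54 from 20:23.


Start: 1223 minutes from midnight
Subtract: 234 minutes
Remaining: 1223 - 234 = 989
Hours: 16, Minutes: 29

16:29


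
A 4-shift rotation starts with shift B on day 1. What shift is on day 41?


Shifts: A, B, C, D
Start: B (index 1)
Day 41: (1 + 41 - 1) mod 4
= 41 mod 4
= 1
Index 1 → shift B

Shift B


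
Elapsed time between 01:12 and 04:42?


End time in minutes: 4×60 + 42 = 282
Start time in minutes: 1×60 + 12 = 72
Difference = 282 - 72 = 210 minutes
= 3 hours 30 minutes

3h 30m


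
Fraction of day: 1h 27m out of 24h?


0.0604 (6.04%)

Total minutes: 1×60 + 27 = 87
Day = 24×60 = 1440 minutes
Fraction = 87/1440 ≈ 0.0604
As a percentage: 87/1440 × 100 ≈ 6.04%


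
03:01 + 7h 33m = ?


Start: 181 minutes from midnight
Add: 453 minutes
Total: 634 minutes
Hours: 634 ÷ 60 = 10 remainder 34

10:34


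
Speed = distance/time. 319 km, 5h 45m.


55.5 km/h

Distance: 319 km
Time: 5h 45m = 345 min = 345/60 = 23/4 hours
Speed = 319 ÷ (23/4) = 319 × 4 / 23 = 1276/23 ≈ 55.5 km/h


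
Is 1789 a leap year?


No

Rules: divisible by 4 AND (not by 100 OR by 400)
1789 ÷ 4 = 447 remainder 1 → not divisible by 4
Not divisible by 4 → not a leap year


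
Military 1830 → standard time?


6:30 PM

Hour: 18
18 - 12 = 6 → PM


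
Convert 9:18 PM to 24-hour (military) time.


21:18

Input: 9:18 PM
PM: 9 + 12 = 21


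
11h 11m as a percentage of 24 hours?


Total minutes: 11×60 + 11 = 671
Day = 24×60 = 1440 minutes
Fraction = 671/1440 ≈ 0.4660
As a percentage: 671/1440 × 100 ≈ 46.60%

0.4660 (46.60%)


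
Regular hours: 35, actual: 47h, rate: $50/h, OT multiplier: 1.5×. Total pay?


$2650.00

Regular: 35h × $50 = $1750.00
Overtime: 47 - 35 = 12h
OT pay: 12h × $50 × 1.5 = $900.00
Total = $1750.00 + $900.00 = $2650.00


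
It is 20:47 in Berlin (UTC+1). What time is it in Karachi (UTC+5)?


00:47 (next day)

Time difference = UTC+5 - UTC+1 = +4 hours
New hour = (20 + 4) mod 24
= 24 mod 24 = 0
Minutes unchanged → 00:47; 24 ≥ 24 → next day


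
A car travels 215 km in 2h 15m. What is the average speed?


95.6 km/h

Distance: 215 km
Time: 2h 15m = 135 min = 135/60 = 9/4 hours
Speed = 215 ÷ (9/4) = 215 × 4 / 9 = 860/9 ≈ 95.6 km/h


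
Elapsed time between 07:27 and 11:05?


End time in minutes: 11×60 + 5 = 665
Start time in minutes: 7×60 + 27 = 447
Difference = 665 - 447 = 218 minutes
= 3 hours 38 minutes

3h 38m


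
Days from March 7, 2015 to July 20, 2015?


From March 7, 2015 to July 20, 2015
Rest of March 2015: 31 - 7 = 24
Full months: April 30, May 31, June 30
Days into July 2015: 20
Total = 24 + 30 + 31 + 30 + 20 = 135 days

135 days


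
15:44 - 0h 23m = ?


Start: 944 minutes from midnight
Subtract: 23 minutes
Remaining: 944 - 23 = 921
Hours: 15, Minutes: 21

15:21


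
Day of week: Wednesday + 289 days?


Start: Wednesday (index 2)
(2 + 289) mod 7
= 291 mod 7
= 4
Index 4 → Friday

Friday


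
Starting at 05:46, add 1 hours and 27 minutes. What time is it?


07:13

Start: 346 minutes from midnight
Add: 87 minutes
Total: 433 minutes
Hours: 433 ÷ 60 = 7 remainder 13


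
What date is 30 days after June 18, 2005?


July 18, 2005

Start: June 18, 2005
Add 30 days
June 18 → July 1: 30 - 18 + 1 = 13 days (30 - 13 = 17 left)
July 1 + 17 = July 18, 2005


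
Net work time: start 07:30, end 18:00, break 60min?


9h 30m (570 minutes)

Total time = (18×60+0) - (7×60+30)
= 1080 - 450 = 630 min
Minus break: 630 - 60 = 570 min
= 9h 30m


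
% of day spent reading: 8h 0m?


33.3%

Time: 480 minutes
Day: 1440 minutes
Percentage = (480/1440) × 100 ≈ 33.3%


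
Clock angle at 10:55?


Hour hand = 10×30 + 55×0.5 = 327.5°
Minute hand = 55×6 = 330°
Difference = |327.5 - 330| = 2.5°

2.5°


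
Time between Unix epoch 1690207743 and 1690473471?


Difference = 1690473471 - 1690207743 = 265728 seconds
In hours: 265728 / 3600 ≈ 73.8
In days: 265728 / 86400 ≈ 3.08

265728 seconds (73.8 hours / 3.08 days)


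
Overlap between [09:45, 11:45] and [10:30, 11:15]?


45 minutes

Meeting A: 585-705 (in minutes from midnight)
Meeting B: 630-675
Overlap start = max(585, 630) = 630
Overlap end = min(705, 675) = 675
Overlap = max(0, 675 - 630) = 45 min


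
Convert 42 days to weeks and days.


6 weeks 0 days

Weeks: 42 ÷ 7 = 6 remainder 0


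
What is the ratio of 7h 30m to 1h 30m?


Duration 1: 450 minutes
Duration 2: 90 minutes
Ratio = 450:90
GCD = 90
Simplified = 5:1
As a decimal: 5/1 = 5.00

5:1 (5.00)


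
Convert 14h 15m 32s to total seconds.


Hours: 14 × 3600 = 50400
Minutes: 15 × 60 = 900
Seconds: 32
Total = 50400 + 900 + 32 = 51332

51332 seconds


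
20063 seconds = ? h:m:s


Hours: 20063 ÷ 3600 = 5 remainder 2063
Minutes: 2063 ÷ 60 = 34 remainder 23
Seconds: 23

5h 34m 23s


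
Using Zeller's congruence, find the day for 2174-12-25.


Zeller's congruence:
q=25, m=12, k=74, j=21
h = (25 + ⌊13×13/5⌋ + 74 + ⌊74/4⌋ + ⌊21/4⌋ - 2×21) mod 7
= (25 + 33 + 74 + 18 + 5 - 42) mod 7
= 113 mod 7 = 1
h=1 → Sunday

Sunday


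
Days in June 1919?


Month: June (month 6)
June has 30 days

30 days


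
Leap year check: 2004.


Rules: divisible by 4 AND (not by 100 OR by 400)
2004 ÷ 4 = 501 exactly → divisible by 4
2004 ÷ 100 = 20 remainder 4 → not divisible by 100
Divisible by 4 but not by 100 → leap year

Yes


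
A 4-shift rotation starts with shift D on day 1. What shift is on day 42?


Shifts: A, B, C, D
Start: D (index 3)
Day 42: (3 + 42 - 1) mod 4
= 44 mod 4
= 0
Index 0 → shift A

Shift A


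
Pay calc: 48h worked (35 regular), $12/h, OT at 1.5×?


Regular: 35h × $12 = $420.00
Overtime: 48 - 35 = 13h
OT pay: 13h × $12 × 1.5 = $234.00
Total = $420.00 + $234.00 = $654.00

$654.00


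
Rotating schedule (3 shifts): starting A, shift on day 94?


Shifts: A, B, C
Start: A (index 0)
Day 94: (0 + 94 - 1) mod 3
= 93 mod 3
= 0
Index 0 → shift A

Shift A


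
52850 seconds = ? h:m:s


14h 40m 50s

Hours: 52850 ÷ 3600 = 14 remainder 2450
Minutes: 2450 ÷ 60 = 40 remainder 50
Seconds: 50


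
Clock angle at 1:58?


Hour hand = 1×30 + 58×0.5 = 59.0°
Minute hand = 58×6 = 348°
Difference = |59.0 - 348| = 289.0°
Since > 180°: 360 - 289.0 = 71.0°

71.0°


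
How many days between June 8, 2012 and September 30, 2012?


From June 8, 2012 to September 30, 2012
Rest of June 2012: 30 - 8 = 22
Full months: July 31, August 31
Days into September 2012: 30
Total = 22 + 31 + 31 + 30 = 114 days

114 days


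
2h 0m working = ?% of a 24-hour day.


Time: 120 minutes
Day: 1440 minutes
Percentage = (120/1440) × 100 ≈ 8.3%

8.3%


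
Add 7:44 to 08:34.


Start: 514 minutes from midnight
Add: 464 minutes
Total: 978 minutes
Hours: 978 ÷ 60 = 16 remainder 18

16:18


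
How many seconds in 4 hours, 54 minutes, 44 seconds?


17684 seconds

Hours: 4 × 3600 = 14400
Minutes: 54 × 60 = 3240
Seconds: 44
Total = 14400 + 3240 + 44 = 17684


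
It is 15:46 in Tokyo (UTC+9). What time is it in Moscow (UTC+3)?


Time difference = UTC+3 - UTC+9 = -6 hours
New hour = (15 -6) mod 24
= 9 mod 24 = 9
Minutes unchanged → 09:46

09:46


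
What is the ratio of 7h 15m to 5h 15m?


Duration 1: 435 minutes
Duration 2: 315 minutes
Ratio = 435:315
GCD = 15
Simplified = 29:21
As a decimal: 29/21 ≈ 1.38

29:21 (1.38)


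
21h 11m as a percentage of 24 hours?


0.8826 (88.26%)

Total minutes: 21×60 + 11 = 1271
Day = 24×60 = 1440 minutes
Fraction = 1271/1440 ≈ 0.8826
As a percentage: 1271/1440 × 100 ≈ 88.26%


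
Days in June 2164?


Month: June (month 6)
June has 30 days

30 days


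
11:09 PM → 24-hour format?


Input: 11:09 PM
PM: 11 + 12 = 23

23:09


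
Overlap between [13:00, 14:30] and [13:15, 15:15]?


Meeting A: 780-870 (in minutes from midnight)
Meeting B: 795-915
Overlap start = max(780, 795) = 795
Overlap end = min(870, 915) = 870
Overlap = max(0, 870 - 795) = 75 min

75 minutes


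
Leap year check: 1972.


Rules: divisible by 4 AND (not by 100 OR by 400)
1972 ÷ 4 = 493 exactly → divisible by 4
1972 ÷ 100 = 19 remainder 72 → not divisible by 100
Divisible by 4 but not by 100 → leap year

Yes


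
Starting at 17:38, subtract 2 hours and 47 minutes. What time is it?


Start: 1058 minutes from midnight
Subtract: 167 minutes
Remaining: 1058 - 167 = 891
Hours: 14, Minutes: 51

14:51


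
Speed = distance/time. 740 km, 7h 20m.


100.9 km/h

Distance: 740 km
Time: 7h 20m = 440 min = 440/60 = 22/3 hours
Speed = 740 ÷ (22/3) = 740 × 3 / 22 = 2220/22 ≈ 100.9 km/h


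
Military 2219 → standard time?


Hour: 22
22 - 12 = 10 → PM

10:19 PM


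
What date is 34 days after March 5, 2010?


April 8, 2010

Start: March 5, 2010
Add 34 days
March 5 → April 1: 31 - 5 + 1 = 27 days (34 - 27 = 7 left)
April 1 + 7 = April 8, 2010


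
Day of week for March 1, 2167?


Sunday

Zeller's congruence:
q=1, m=3, k=67, j=21
h = (1 + ⌊13×4/5⌋ + 67 + ⌊67/4⌋ + ⌊21/4⌋ - 2×21) mod 7
= (1 + 10 + 67 + 16 + 5 - 42) mod 7
= 57 mod 7 = 1
h=1 → Sunday


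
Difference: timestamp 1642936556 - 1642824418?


Difference = 1642936556 - 1642824418 = 112138 seconds
In hours: 112138 / 3600 ≈ 31.1
In days: 112138 / 86400 ≈ 1.30

112138 seconds (31.1 hours / 1.30 days)


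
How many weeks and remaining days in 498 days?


71 weeks 1 days

Weeks: 498 ÷ 7 = 71 remainder 1


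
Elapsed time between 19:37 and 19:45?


End time in minutes: 19×60 + 45 = 1185
Start time in minutes: 19×60 + 37 = 1177
Difference = 1185 - 1177 = 8 minutes
= 0 hours 8 minutes

0h 8m


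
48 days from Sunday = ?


Saturday

Start: Sunday (index 6)
(6 + 48) mod 7
= 54 mod 7
= 5
Index 5 → Saturday


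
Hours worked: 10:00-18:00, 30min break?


7h 30m (450 minutes)

Total time = (18×60+0) - (10×60+0)
= 1080 - 600 = 480 min
Minus break: 480 - 30 = 450 min
= 7h 30m


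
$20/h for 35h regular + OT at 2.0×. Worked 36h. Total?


$740.00

Regular: 35h × $20 = $700.00
Overtime: 36 - 35 = 1h
OT pay: 1h × $20 × 2.0 = $40.00
Total = $700.00 + $40.00 = $740.00


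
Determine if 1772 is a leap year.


Rules: divisible by 4 AND (not by 100 OR by 400)
1772 ÷ 4 = 443 exactly → divisible by 4
1772 ÷ 100 = 17 remainder 72 → not divisible by 100
Divisible by 4 but not by 100 → leap year

Yes


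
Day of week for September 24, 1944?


Sunday

Zeller's congruence:
q=24, m=9, k=44, j=19
h = (24 + ⌊13×10/5⌋ + 44 + ⌊44/4⌋ + ⌊19/4⌋ - 2×19) mod 7
= (24 + 26 + 44 + 11 + 4 - 38) mod 7
= 71 mod 7 = 1
h=1 → Sunday


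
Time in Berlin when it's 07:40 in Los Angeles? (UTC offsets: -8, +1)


Time difference = UTC+1 - UTC-8 = +9 hours
New hour = (7 + 9) mod 24
= 16 mod 24 = 16
Minutes unchanged → 16:40

16:40


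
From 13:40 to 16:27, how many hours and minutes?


End time in minutes: 16×60 + 27 = 987
Start time in minutes: 13×60 + 40 = 820
Difference = 987 - 820 = 167 minutes
= 2 hours 47 minutes

2h 47m


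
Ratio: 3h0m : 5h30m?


6:11 (0.55)

Duration 1: 180 minutes
Duration 2: 330 minutes
Ratio = 180:330
GCD = 30
Simplified = 6:11
As a decimal: 6/11 ≈ 0.55


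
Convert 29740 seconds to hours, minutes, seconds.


8h 15m 40s

Hours: 29740 ÷ 3600 = 8 remainder 940
Minutes: 940 ÷ 60 = 15 remainder 40
Seconds: 40


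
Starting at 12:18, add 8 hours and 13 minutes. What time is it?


Start: 738 minutes from midnight
Add: 493 minutes
Total: 1231 minutes
Hours: 1231 ÷ 60 = 20 remainder 31

20:31


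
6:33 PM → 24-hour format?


18:33

Input: 6:33 PM
PM: 6 + 12 = 18


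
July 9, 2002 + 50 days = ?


Start: July 9, 2002
Add 50 days
July 9 → August 1: 31 - 9 + 1 = 23 days (50 - 23 = 27 left)
August 1 + 27 = August 28, 2002

August 28, 2002


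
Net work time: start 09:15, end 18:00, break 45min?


Total time = (18×60+0) - (9×60+15)
= 1080 - 555 = 525 min
Minus break: 525 - 45 = 480 min
= 8h 0m

8h 0m (480 minutes)


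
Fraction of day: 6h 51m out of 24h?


Total minutes: 6×60 + 51 = 411
Day = 24×60 = 1440 minutes
Fraction = 411/1440 ≈ 0.2854
As a percentage: 411/1440 × 100 ≈ 28.54%

0.2854 (28.54%)


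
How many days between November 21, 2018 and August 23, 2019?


From November 21, 2018 to August 23, 2019
Rest of November 2018: 30 - 21 = 9
Full months: December 31, January 31, February 2019 28, March 31, April 30, May 31, June 30, July 31
Days into August 2019: 23
Total = 9 + 31 + 31 + 28 + 31 + 30 + 31 + 30 + 31 + 23 = 275 days

275 days


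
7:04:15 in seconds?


25455 seconds

Hours: 7 × 3600 = 25200
Minutes: 4 × 60 = 240
Seconds: 15
Total = 25200 + 240 + 15 = 25455


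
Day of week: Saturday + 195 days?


Friday

Start: Saturday (index 5)
(5 + 195) mod 7
= 200 mod 7
= 4
Index 4 → Friday


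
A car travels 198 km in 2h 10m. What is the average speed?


Distance: 198 km
Time: 2h 10m = 130 min = 130/60 = 13/6 hours
Speed = 198 ÷ (13/6) = 198 × 6 / 13 = 1188/13 ≈ 91.4 km/h

91.4 km/h


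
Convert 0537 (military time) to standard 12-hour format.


Hour: 5
5 < 12 → AM

5:37 AM


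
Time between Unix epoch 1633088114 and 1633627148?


Difference = 1633627148 - 1633088114 = 539034 seconds
In hours: 539034 / 3600 ≈ 149.7
In days: 539034 / 86400 ≈ 6.24

539034 seconds (149.7 hours / 6.24 days)


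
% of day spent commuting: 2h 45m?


Time: 165 minutes
Day: 1440 minutes
Percentage = (165/1440) × 100 ≈ 11.5%

11.5%


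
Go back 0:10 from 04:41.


Start: 281 minutes from midnight
Subtract: 10 minutes
Remaining: 281 - 10 = 271
Hours: 4, Minutes: 31

04:31


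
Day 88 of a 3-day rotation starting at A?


Shift A

Shifts: A, B, C
Start: A (index 0)
Day 88: (0 + 88 - 1) mod 3
= 87 mod 3
= 0
Index 0 → shift A


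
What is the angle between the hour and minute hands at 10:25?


Hour hand = 10×30 + 25×0.5 = 312.5°
Minute hand = 25×6 = 150°
Difference = |312.5 - 150| = 162.5°

162.5°


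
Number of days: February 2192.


29 days

Month: February (month 2)
February: 28 or 29 (leap year)
2192 leap year? Yes


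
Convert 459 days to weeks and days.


65 weeks 4 days

Weeks: 459 ÷ 7 = 65 remainder 4


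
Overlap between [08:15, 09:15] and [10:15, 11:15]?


Meeting A: 495-555 (in minutes from midnight)
Meeting B: 615-675
Overlap start = max(495, 615) = 615
Overlap end = min(555, 675) = 555
Overlap = max(0, 555 - 615) = 0 min

0 minutes


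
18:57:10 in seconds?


Hours: 18 × 3600 = 64800
Minutes: 57 × 60 = 3420
Seconds: 10
Total = 64800 + 3420 + 10 = 68230

68230 seconds


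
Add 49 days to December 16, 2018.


Start: December 16, 2018
Add 49 days
December 16 → January 1: 31 - 16 + 1 = 16 days (49 - 16 = 33 left)
January 1 → February 1: 31 - 1 + 1 = 31 days (33 - 31 = 2 left)
February 1 + 2 = February 3, 2019

February 3, 2019


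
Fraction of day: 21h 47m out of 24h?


0.9076 (90.76%)

Total minutes: 21×60 + 47 = 1307
Day = 24×60 = 1440 minutes
Fraction = 1307/1440 ≈ 0.9076
As a percentage: 1307/1440 × 100 ≈ 90.76%


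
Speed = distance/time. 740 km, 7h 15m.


102.1 km/h

Distance: 740 km
Time: 7h 15m = 435 min = 435/60 = 29/4 hours
Speed = 740 ÷ (29/4) = 740 × 4 / 29 = 2960/29 ≈ 102.1 km/h


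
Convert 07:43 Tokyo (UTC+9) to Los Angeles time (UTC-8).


Time difference = UTC-8 - UTC+9 = -17 hours
New hour = (7 -17) mod 24
= -10 mod 24 = 14
Minutes unchanged → 14:43; -10 < 0 → previous day

14:43 (previous day)


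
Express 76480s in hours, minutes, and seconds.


Hours: 76480 ÷ 3600 = 21 remainder 880
Minutes: 880 ÷ 60 = 14 remainder 40
Seconds: 40

21h 14m 40s


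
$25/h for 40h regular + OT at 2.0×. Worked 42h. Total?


$1100.00

Regular: 40h × $25 = $1000.00
Overtime: 42 - 40 = 2h
OT pay: 2h × $25 × 2.0 = $100.00
Total = $1000.00 + $100.00 = $1100.00


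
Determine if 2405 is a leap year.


Rules: divisible by 4 AND (not by 100 OR by 400)
2405 ÷ 4 = 601 remainder 1 → not divisible by 4
Not divisible by 4 → not a leap year

No


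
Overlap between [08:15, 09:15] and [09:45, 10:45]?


Meeting A: 495-555 (in minutes from midnight)
Meeting B: 585-645
Overlap start = max(495, 585) = 585
Overlap end = min(555, 645) = 555
Overlap = max(0, 555 - 585) = 0 min

0 minutes


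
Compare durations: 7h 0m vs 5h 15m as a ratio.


Duration 1: 420 minutes
Duration 2: 315 minutes
Ratio = 420:315
GCD = 105
Simplified = 4:3
As a decimal: 4/3 ≈ 1.33

4:3 (1.33)


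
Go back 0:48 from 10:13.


Start: 613 minutes from midnight
Subtract: 48 minutes
Remaining: 613 - 48 = 565
Hours: 9, Minutes: 25

09:25


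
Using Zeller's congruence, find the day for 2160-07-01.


Tuesday

Zeller's congruence:
q=1, m=7, k=60, j=21
h = (1 + ⌊13×8/5⌋ + 60 + ⌊60/4⌋ + ⌊21/4⌋ - 2×21) mod 7
= (1 + 20 + 60 + 15 + 5 - 42) mod 7
= 59 mod 7 = 3
h=3 → Tuesday


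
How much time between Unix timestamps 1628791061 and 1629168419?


Difference = 1629168419 - 1628791061 = 377358 seconds
In hours: 377358 / 3600 ≈ 104.8
In days: 377358 / 86400 ≈ 4.37

377358 seconds (104.8 hours / 4.37 days)


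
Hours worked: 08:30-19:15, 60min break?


9h 45m (585 minutes)

Total time = (19×60+15) - (8×60+30)
= 1155 - 510 = 645 min
Minus break: 645 - 60 = 585 min
= 9h 45m


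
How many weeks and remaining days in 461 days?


Weeks: 461 ÷ 7 = 65 remainder 6

65 weeks 6 days


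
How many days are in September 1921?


30 days

Month: September (month 9)
September has 30 days


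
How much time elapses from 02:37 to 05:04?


End time in minutes: 5×60 + 4 = 304
Start time in minutes: 2×60 + 37 = 157
Difference = 304 - 157 = 147 minutes
= 2 hours 27 minutes

2h 27m


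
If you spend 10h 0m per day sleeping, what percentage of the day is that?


Time: 600 minutes
Day: 1440 minutes
Percentage = (600/1440) × 100 ≈ 41.7%

41.7%


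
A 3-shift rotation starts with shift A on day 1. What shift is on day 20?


Shift B

Shifts: A, B, C
Start: A (index 0)
Day 20: (0 + 20 - 1) mod 3
= 19 mod 3
= 1
Index 1 → shift B


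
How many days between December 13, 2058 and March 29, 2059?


From December 13, 2058 to March 29, 2059
Rest of December 2058: 31 - 13 = 18
Full months: January 31, February 2059 28
Days into March 2059: 29
Total = 18 + 31 + 28 + 29 = 106 days

106 days


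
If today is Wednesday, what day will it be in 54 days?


Start: Wednesday (index 2)
(2 + 54) mod 7
= 56 mod 7
= 0
Index 0 → Monday

Monday


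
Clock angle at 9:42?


39.0°

Hour hand = 9×30 + 42×0.5 = 291.0°
Minute hand = 42×6 = 252°
Difference = |291.0 - 252| = 39.0°


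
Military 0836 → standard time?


8:36 AM

Hour: 8
8 < 12 → AM


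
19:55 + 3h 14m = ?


Start: 1195 minutes from midnight
Add: 194 minutes
Total: 1389 minutes
Hours: 1389 ÷ 60 = 23 remainder 9

23:09


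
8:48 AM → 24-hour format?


08:48

Input: 8:48 AM
AM hour stays: 8


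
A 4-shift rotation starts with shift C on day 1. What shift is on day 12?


Shifts: A, B, C, D
Start: C (index 2)
Day 12: (2 + 12 - 1) mod 4
= 13 mod 4
= 1
Index 1 → shift B

Shift B


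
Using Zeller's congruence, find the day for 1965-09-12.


Zeller's congruence:
q=12, m=9, k=65, j=19
h = (12 + ⌊13×10/5⌋ + 65 + ⌊65/4⌋ + ⌊19/4⌋ - 2×19) mod 7
= (12 + 26 + 65 + 16 + 4 - 38) mod 7
= 85 mod 7 = 1
h=1 → Sunday

Sunday


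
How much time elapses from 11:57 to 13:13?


1h 16m

End time in minutes: 13×60 + 13 = 793
Start time in minutes: 11×60 + 57 = 717
Difference = 793 - 717 = 76 minutes
= 1 hours 16 minutes


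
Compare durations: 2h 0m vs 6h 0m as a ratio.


1:3 (0.33)

Duration 1: 120 minutes
Duration 2: 360 minutes
Ratio = 120:360
GCD = 120
Simplified = 1:3
As a decimal: 1/3 ≈ 0.33


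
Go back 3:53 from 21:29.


Start: 1289 minutes from midnight
Subtract: 233 minutes
Remaining: 1289 - 233 = 1056
Hours: 17, Minutes: 36

17:36


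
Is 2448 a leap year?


Rules: divisible by 4 AND (not by 100 OR by 400)
2448 ÷ 4 = 612 exactly → divisible by 4
2448 ÷ 100 = 24 remainder 48 → not divisible by 100
Divisible by 4 but not by 100 → leap year

Yes


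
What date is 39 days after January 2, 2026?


Start: January 2, 2026
Add 39 days
January 2 → February 1: 31 - 2 + 1 = 30 days (39 - 30 = 9 left)
February 1 + 9 = February 10, 2026

February 10, 2026


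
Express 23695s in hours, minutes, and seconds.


Hours: 23695 ÷ 3600 = 6 remainder 2095
Minutes: 2095 ÷ 60 = 34 remainder 55
Seconds: 55

6h 34m 55s


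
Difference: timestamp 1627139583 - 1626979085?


160498 seconds (44.6 hours / 1.86 days)

Difference = 1627139583 - 1626979085 = 160498 seconds
In hours: 160498 / 3600 ≈ 44.6
In days: 160498 / 86400 ≈ 1.86


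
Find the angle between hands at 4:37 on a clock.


83.5°

Hour hand = 4×30 + 37×0.5 = 138.5°
Minute hand = 37×6 = 222°
Difference = |138.5 - 222| = 83.5°


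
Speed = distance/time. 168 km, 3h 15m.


Distance: 168 km
Time: 3h 15m = 195 min = 195/60 = 13/4 hours
Speed = 168 ÷ (13/4) = 168 × 4 / 13 = 672/13 ≈ 51.7 km/h

51.7 km/h


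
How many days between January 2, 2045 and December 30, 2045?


From January 2, 2045 to December 30, 2045
Rest of January 2045: 31 - 2 = 29
Full months: February 2045 28, March 31, April 30, May 31, June 30, July 31, August 31, September 30, October 31, November 30
Days into December 2045: 30
Total = 29 + 28 + 31 + 30 + 31 + 30 + 31 + 31 + 30 + 31 + 30 + 30 = 362 days

362 days


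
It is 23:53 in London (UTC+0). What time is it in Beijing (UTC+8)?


07:53 (next day)

Time difference = UTC+8 - UTC+0 = +8 hours
New hour = (23 + 8) mod 24
= 31 mod 24 = 7
Minutes unchanged → 07:53; 31 ≥ 24 → next day


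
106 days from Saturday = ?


Start: Saturday (index 5)
(5 + 106) mod 7
= 111 mod 7
= 6
Index 6 → Sunday

Sunday


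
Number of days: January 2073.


31 days

Month: January (month 1)
January has 31 days


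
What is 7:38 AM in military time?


Input: 7:38 AM
AM hour stays: 7

07:38


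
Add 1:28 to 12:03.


13:31

Start: 723 minutes from midnight
Add: 88 minutes
Total: 811 minutes
Hours: 811 ÷ 60 = 13 remainder 31


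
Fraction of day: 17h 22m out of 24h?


0.7236 (72.36%)

Total minutes: 17×60 + 22 = 1042
Day = 24×60 = 1440 minutes
Fraction = 1042/1440 ≈ 0.7236
As a percentage: 1042/1440 × 100 ≈ 72.36%


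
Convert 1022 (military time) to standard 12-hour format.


10:22 AM

Hour: 10
10 < 12 → AM


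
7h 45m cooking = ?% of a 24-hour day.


Time: 465 minutes
Day: 1440 minutes
Percentage = (465/1440) × 100 ≈ 32.3%

32.3%


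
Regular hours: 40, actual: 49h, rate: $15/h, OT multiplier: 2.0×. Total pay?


$870.00

Regular: 40h × $15 = $600.00
Overtime: 49 - 40 = 9h
OT pay: 9h × $15 × 2.0 = $270.00
Total = $600.00 + $270.00 = $870.00


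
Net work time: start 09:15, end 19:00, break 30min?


Total time = (19×60+0) - (9×60+15)
= 1140 - 555 = 585 min
Minus break: 585 - 30 = 555 min
= 9h 15m

9h 15m (555 minutes)


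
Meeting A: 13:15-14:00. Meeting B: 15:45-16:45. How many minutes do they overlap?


0 minutes

Meeting A: 795-840 (in minutes from midnight)
Meeting B: 945-1005
Overlap start = max(795, 945) = 945
Overlap end = min(840, 1005) = 840
Overlap = max(0, 840 - 945) = 0 min


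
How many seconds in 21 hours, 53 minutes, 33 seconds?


78813 seconds

Hours: 21 × 3600 = 75600
Minutes: 53 × 60 = 3180
Seconds: 33
Total = 75600 + 3180 + 33 = 78813


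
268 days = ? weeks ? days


Weeks: 268 ÷ 7 = 38 remainder 2

38 weeks 2 days


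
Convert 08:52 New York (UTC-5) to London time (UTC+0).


Time difference = UTC+0 - UTC-5 = +5 hours
New hour = (8 + 5) mod 24
= 13 mod 24 = 13
Minutes unchanged → 13:52

13:52


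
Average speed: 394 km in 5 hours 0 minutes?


Distance: 394 km
Time: 5 hours
Speed = 394 / 5 = 78.8 km/h

78.8 km/h


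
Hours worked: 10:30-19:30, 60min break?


8h 0m (480 minutes)

Total time = (19×60+30) - (10×60+30)
= 1170 - 630 = 540 min
Minus break: 540 - 60 = 480 min
= 8h 0m


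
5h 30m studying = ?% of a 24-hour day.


22.9%

Time: 330 minutes
Day: 1440 minutes
Percentage = (330/1440) × 100 ≈ 22.9%


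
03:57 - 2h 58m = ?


00:59

Start: 237 minutes from midnight
Subtract: 178 minutes
Remaining: 237 - 178 = 59
Hours: 0, Minutes: 59


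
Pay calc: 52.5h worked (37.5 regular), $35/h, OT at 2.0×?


$2362.50

Regular: 37.5h × $35 = $1312.50
Overtime: 52.5 - 37.5 = 15.0h
OT pay: 15.0h × $35 × 2.0 = $1050.00
Total = $1312.50 + $1050.00 = $2362.50


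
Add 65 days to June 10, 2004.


Start: June 10, 2004
Add 65 days
June 10 → July 1: 30 - 10 + 1 = 21 days (65 - 21 = 44 left)
July 1 → August 1: 31 - 1 + 1 = 31 days (44 - 31 = 13 left)
August 1 + 13 = August 14, 2004

August 14, 2004


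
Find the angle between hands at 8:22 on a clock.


Hour hand = 8×30 + 22×0.5 = 251.0°
Minute hand = 22×6 = 132°
Difference = |251.0 - 132| = 119.0°

119.0°


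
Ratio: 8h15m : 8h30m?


33:34 (0.97)

Duration 1: 495 minutes
Duration 2: 510 minutes
Ratio = 495:510
GCD = 15
Simplified = 33:34
As a decimal: 33/34 ≈ 0.97


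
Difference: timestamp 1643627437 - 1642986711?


640726 seconds (178.0 hours / 7.42 days)

Difference = 1643627437 - 1642986711 = 640726 seconds
In hours: 640726 / 3600 ≈ 178.0
In days: 640726 / 86400 ≈ 7.42


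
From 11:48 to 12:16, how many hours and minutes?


0h 28m

End time in minutes: 12×60 + 16 = 736
Start time in minutes: 11×60 + 48 = 708
Difference = 736 - 708 = 28 minutes
= 0 hours 28 minutes


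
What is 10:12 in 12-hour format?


10:12 AM

Hour: 10
10 < 12 → AM


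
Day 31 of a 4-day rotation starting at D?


Shift B

Shifts: A, B, C, D
Start: D (index 3)
Day 31: (3 + 31 - 1) mod 4
= 33 mod 4
= 1
Index 1 → shift B


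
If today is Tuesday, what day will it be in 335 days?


Monday

Start: Tuesday (index 1)
(1 + 335) mod 7
= 336 mod 7
= 0
Index 0 → Monday


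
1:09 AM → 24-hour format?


01:09

Input: 1:09 AM
AM hour stays: 1


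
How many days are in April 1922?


30 days

Month: April (month 4)
April has 30 days


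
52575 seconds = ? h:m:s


Hours: 52575 ÷ 3600 = 14 remainder 2175
Minutes: 2175 ÷ 60 = 36 remainder 15
Seconds: 15

14h 36m 15s


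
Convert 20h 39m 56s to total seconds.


74396 seconds

Hours: 20 × 3600 = 72000
Minutes: 39 × 60 = 2340
Seconds: 56
Total = 72000 + 2340 + 56 = 74396


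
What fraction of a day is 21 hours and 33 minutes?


0.8979 (89.79%)

Total minutes: 21×60 + 33 = 1293
Day = 24×60 = 1440 minutes
Fraction = 1293/1440 ≈ 0.8979
As a percentage: 1293/1440 × 100 ≈ 89.79%


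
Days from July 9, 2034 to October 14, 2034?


From July 9, 2034 to October 14, 2034
Rest of July 2034: 31 - 9 = 22
Full months: August 31, September 30
Days into October 2034: 14
Total = 22 + 31 + 30 + 14 = 97 days

97 days


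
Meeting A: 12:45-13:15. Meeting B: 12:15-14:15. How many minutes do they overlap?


Meeting A: 765-795 (in minutes from midnight)
Meeting B: 735-855
Overlap start = max(765, 735) = 765
Overlap end = min(795, 855) = 795
Overlap = max(0, 795 - 765) = 30 min

30 minutes


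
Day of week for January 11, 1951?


Zeller's congruence:
q=11, m=13, k=50, j=19
h = (11 + ⌊13×14/5⌋ + 50 + ⌊50/4⌋ + ⌊19/4⌋ - 2×19) mod 7
= (11 + 36 + 50 + 12 + 4 - 38) mod 7
= 75 mod 7 = 5
h=5 → Thursday

Thursday


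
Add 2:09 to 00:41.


Start: 41 minutes from midnight
Add: 129 minutes
Total: 170 minutes
Hours: 170 ÷ 60 = 2 remainder 50

02:50


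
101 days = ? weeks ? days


Weeks: 101 ÷ 7 = 14 remainder 3

14 weeks 3 days


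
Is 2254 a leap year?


No

Rules: divisible by 4 AND (not by 100 OR by 400)
2254 ÷ 4 = 563 remainder 2 → not divisible by 4
Not divisible by 4 → not a leap year


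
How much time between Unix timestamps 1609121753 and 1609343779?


Difference = 1609343779 - 1609121753 = 222026 seconds
In hours: 222026 / 3600 ≈ 61.7
In days: 222026 / 86400 ≈ 2.57

222026 seconds (61.7 hours / 2.57 days)


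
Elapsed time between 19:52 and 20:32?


End time in minutes: 20×60 + 32 = 1232
Start time in minutes: 19×60 + 52 = 1192
Difference = 1232 - 1192 = 40 minutes
= 0 hours 40 minutes

0h 40m


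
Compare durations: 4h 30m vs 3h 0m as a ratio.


Duration 1: 270 minutes
Duration 2: 180 minutes
Ratio = 270:180
GCD = 90
Simplified = 3:2
As a decimal: 3/2 = 1.50

3:2 (1.50)


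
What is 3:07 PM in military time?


Input: 3:07 PM
PM: 3 + 12 = 15

15:07


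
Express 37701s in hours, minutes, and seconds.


10h 28m 21s

Hours: 37701 ÷ 3600 = 10 remainder 1701
Minutes: 1701 ÷ 60 = 28 remainder 21
Seconds: 21


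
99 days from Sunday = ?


Start: Sunday (index 6)
(6 + 99) mod 7
= 105 mod 7
= 0
Index 0 → Monday

Monday


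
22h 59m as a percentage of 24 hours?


0.9576 (95.76%)

Total minutes: 22×60 + 59 = 1379
Day = 24×60 = 1440 minutes
Fraction = 1379/1440 ≈ 0.9576
As a percentage: 1379/1440 × 100 ≈ 95.76%


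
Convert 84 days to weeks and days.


Weeks: 84 ÷ 7 = 12 remainder 0

12 weeks 0 days


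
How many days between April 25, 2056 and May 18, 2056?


From April 25, 2056 to May 18, 2056
Rest of April 2056: 30 - 25 = 5
Days into May 2056: 18
Total = 5 + 18 = 23 days

23 days


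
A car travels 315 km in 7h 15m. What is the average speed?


43.4 km/h

Distance: 315 km
Time: 7h 15m = 435 min = 435/60 = 29/4 hours
Speed = 315 ÷ (29/4) = 315 × 4 / 29 = 1260/29 ≈ 43.4 km/h


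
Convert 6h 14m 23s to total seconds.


22463 seconds

Hours: 6 × 3600 = 21600
Minutes: 14 × 60 = 840
Seconds: 23
Total = 21600 + 840 + 23 = 22463


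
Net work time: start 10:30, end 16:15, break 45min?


Total time = (16×60+15) - (10×60+30)
= 975 - 630 = 345 min
Minus break: 345 - 45 = 300 min
= 5h 0m

5h 0m (300 minutes)


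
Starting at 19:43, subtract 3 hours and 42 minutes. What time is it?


Start: 1183 minutes from midnight
Subtract: 222 minutes
Remaining: 1183 - 222 = 961
Hours: 16, Minutes: 1

16:01


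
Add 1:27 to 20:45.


Start: 1245 minutes from midnight
Add: 87 minutes
Total: 1332 minutes
Hours: 1332 ÷ 60 = 22 remainder 12

22:12


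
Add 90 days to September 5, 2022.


Start: September 5, 2022
Add 90 days
September 5 → October 1: 30 - 5 + 1 = 26 days (90 - 26 = 64 left)
October 1 → November 1: 31 - 1 + 1 = 31 days (64 - 31 = 33 left)
November 1 → December 1: 30 - 1 + 1 = 30 days (33 - 30 = 3 left)
December 1 + 3 = December 4, 2022

December 4, 2022


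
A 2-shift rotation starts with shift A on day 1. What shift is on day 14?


Shift B

Shifts: A, B
Start: A (index 0)
Day 14: (0 + 14 - 1) mod 2
= 13 mod 2
= 1
Index 1 → shift B


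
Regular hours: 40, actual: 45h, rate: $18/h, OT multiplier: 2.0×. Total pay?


Regular: 40h × $18 = $720.00
Overtime: 45 - 40 = 5h
OT pay: 5h × $18 × 2.0 = $180.00
Total = $720.00 + $180.00 = $900.00

$900.00


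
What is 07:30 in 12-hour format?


7:30 AM

Hour: 7
7 < 12 → AM
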